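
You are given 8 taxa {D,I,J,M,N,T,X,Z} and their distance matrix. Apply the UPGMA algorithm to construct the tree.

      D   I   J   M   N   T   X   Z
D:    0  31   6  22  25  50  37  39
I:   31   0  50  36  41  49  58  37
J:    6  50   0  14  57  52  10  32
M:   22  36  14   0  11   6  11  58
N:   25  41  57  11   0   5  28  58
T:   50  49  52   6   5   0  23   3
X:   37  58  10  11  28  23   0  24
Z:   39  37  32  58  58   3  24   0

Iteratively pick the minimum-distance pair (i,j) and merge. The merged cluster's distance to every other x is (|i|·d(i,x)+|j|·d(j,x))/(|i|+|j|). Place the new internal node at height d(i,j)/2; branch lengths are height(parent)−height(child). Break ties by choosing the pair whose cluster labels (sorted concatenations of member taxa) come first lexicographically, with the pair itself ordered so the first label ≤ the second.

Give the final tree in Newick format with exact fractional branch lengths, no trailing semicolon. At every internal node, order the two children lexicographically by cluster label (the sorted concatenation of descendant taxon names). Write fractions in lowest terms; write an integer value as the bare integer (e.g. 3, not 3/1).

((((D:3,J:3):43/4,((M:11/2,N:11/2):17/4,X:39/4):4):18/5,(T:3/2,Z:3/2):317/20):591/140,I:151/7)

step 1: merge (T,Z) at d=3; branch lengths T→3/2, Z→3/2; new cluster TZ
  updated: d(D,TZ)=89/2, d(I,TZ)=43, d(J,TZ)=42, d(M,TZ)=32, d(N,TZ)=63/2, d(TZ,X)=47/2
step 2: merge (D,J) at d=6; branch lengths D→3, J→3; new cluster DJ
  updated: d(DJ,I)=81/2, d(DJ,M)=18, d(DJ,N)=41, d(DJ,TZ)=173/4, d(DJ,X)=47/2
step 3: merge (M,N) at d=11; branch lengths M→11/2, N→11/2; new cluster MN
  updated: d(DJ,MN)=59/2, d(I,MN)=77/2, d(MN,TZ)=127/4, d(MN,X)=39/2
step 4: merge (MN,X) at d=39/2; branch lengths MN→17/4, X→39/4; new cluster MNX
  updated: d(DJ,MNX)=55/2, d(I,MNX)=45, d(MNX,TZ)=29
step 5: merge (DJ,MNX) at d=55/2; branch lengths DJ→43/4, MNX→4; new cluster DJMNX
  updated: d(DJMNX,I)=216/5, d(DJMNX,TZ)=347/10
step 6: merge (DJMNX,TZ) at d=347/10; branch lengths DJMNX→18/5, TZ→317/20; new cluster DJMNTXZ
  updated: d(DJMNTXZ,I)=302/7
step 7: merge (DJMNTXZ,I) at d=302/7; branch lengths DJMNTXZ→591/140, I→151/7; new cluster DIJMNTXZ
final tree: ((((D:3,J:3):43/4,((M:11/2,N:11/2):17/4,X:39/4):4):18/5,(T:3/2,Z:3/2):317/20):591/140,I:151/7)
total length: 13159/140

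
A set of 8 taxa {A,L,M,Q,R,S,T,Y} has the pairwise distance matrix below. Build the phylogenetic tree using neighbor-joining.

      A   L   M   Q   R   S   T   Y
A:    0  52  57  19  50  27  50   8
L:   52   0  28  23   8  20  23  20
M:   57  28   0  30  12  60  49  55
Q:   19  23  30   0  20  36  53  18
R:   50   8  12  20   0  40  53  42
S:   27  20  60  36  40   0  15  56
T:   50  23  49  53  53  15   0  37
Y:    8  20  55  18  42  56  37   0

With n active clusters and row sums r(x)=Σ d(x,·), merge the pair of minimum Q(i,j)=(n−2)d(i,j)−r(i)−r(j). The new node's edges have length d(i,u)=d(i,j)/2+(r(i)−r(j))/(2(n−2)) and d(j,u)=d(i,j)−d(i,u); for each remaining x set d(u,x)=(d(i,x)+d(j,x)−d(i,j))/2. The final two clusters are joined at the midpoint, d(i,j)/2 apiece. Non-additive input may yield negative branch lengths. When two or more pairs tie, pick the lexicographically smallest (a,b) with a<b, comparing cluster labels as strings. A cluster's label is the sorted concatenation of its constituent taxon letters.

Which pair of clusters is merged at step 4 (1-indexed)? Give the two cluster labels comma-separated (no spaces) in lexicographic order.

iteration 1: select A,Y (d=8, Q=-451); attach at lengths (25/4, 7/4); label the merged cluster AY
  updated: d(AY,L)=32, d(AY,M)=52, d(AY,Q)=29/2, d(AY,R)=42, d(AY,S)=75/2, d(AY,T)=79/2
iteration 2: select S,T (d=15, Q=-366); attach at lengths (51/10, 99/10); label the merged cluster ST
  updated: d(AY,ST)=31, d(L,ST)=14, d(M,ST)=47, d(Q,ST)=37, d(R,ST)=39
iteration 3: select M,R (d=12, Q=-242); attach at lengths (12, 0); label the merged cluster MR
  updated: d(AY,MR)=41, d(L,MR)=12, d(MR,Q)=19, d(MR,ST)=37
iteration 4: select AY,Q (d=29/2, Q=-337/2); attach at lengths (137/12, 37/12); label the merged cluster AQY
  updated: d(AQY,L)=81/4, d(AQY,MR)=91/4, d(AQY,ST)=107/4
iteration 5: select AQY,MR (d=91/4, Q=-96); attach at lengths (87/8, 95/8); label the merged cluster AMQRY
  updated: d(AMQRY,L)=19/4, d(AMQRY,ST)=41/2
iteration 6: select AMQRY,L (d=19/4, Q=-157/4); attach at lengths (45/8, -7/8); label the merged cluster ALMQRY
  updated: d(ALMQRY,ST)=119/8
iteration 7: select ALMQRY,ST (d=119/8); attach at lengths (119/16, 119/16); label the merged cluster ALMQRSTY
final tree: (((((A:25/4,Y:7/4):137/12,Q:37/12):87/8,(M:12,R:0):95/8):45/8,L:-7/8):119/16,(S:51/10,T:99/10):119/16)
total length: 735/8

AY,Q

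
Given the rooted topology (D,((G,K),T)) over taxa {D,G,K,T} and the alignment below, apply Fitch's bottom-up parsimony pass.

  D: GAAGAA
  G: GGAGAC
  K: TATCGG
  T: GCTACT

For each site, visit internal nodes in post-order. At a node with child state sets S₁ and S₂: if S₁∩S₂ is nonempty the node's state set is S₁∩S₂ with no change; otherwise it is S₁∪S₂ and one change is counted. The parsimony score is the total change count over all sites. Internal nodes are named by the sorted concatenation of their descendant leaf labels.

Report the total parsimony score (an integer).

12

GK@0: {G} ∪ {T} = {G,T} (union, +1)
GKT@0: {G,T} ∩ {G} = {G} (intersection, +0)
DGKT@0: {G} ∩ {G} = {G} (intersection, +0)
GK@1: {G} ∪ {A} = {A,G} (union, +1)
GKT@1: {A,G} ∪ {C} = {A,C,G} (union, +1)
DGKT@1: {A} ∩ {A,C,G} = {A} (intersection, +0)
GK@2: {A} ∪ {T} = {A,T} (union, +1)
GKT@2: {A,T} ∩ {T} = {T} (intersection, +0)
DGKT@2: {A} ∪ {T} = {A,T} (union, +1)
GK@3: {G} ∪ {C} = {C,G} (union, +1)
GKT@3: {C,G} ∪ {A} = {A,C,G} (union, +1)
DGKT@3: {G} ∩ {A,C,G} = {G} (intersection, +0)
GK@4: {A} ∪ {G} = {A,G} (union, +1)
GKT@4: {A,G} ∪ {C} = {A,C,G} (union, +1)
DGKT@4: {A} ∩ {A,C,G} = {A} (intersection, +0)
GK@5: {C} ∪ {G} = {C,G} (union, +1)
GKT@5: {C,G} ∪ {T} = {C,G,T} (union, +1)
DGKT@5: {A} ∪ {C,G,T} = {A,C,G,T} (union, +1)
per-site changes: [1, 2, 2, 2, 2, 3]; total = 12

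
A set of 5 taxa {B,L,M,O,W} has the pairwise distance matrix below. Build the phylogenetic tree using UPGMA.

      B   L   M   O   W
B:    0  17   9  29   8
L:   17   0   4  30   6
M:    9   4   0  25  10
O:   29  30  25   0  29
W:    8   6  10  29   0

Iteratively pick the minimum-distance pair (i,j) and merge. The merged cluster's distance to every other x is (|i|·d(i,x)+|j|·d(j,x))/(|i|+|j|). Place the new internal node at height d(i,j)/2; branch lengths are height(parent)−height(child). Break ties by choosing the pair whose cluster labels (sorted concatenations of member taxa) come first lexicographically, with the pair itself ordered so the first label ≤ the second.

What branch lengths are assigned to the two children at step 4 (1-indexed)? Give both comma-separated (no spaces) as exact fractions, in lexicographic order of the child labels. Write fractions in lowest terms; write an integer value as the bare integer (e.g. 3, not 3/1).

1. join L+M (d=4) ⇒ LM; edges |L|=2, |M|=2
  updated: d(B,LM)=13, d(LM,O)=55/2, d(LM,W)=8
2. join B+W (d=8) ⇒ BW; edges |B|=4, |W|=4
  updated: d(BW,LM)=21/2, d(BW,O)=29
3. join BW+LM (d=21/2) ⇒ BLMW; edges |BW|=5/4, |LM|=13/4
  updated: d(BLMW,O)=113/4
4. join BLMW+O (d=113/4) ⇒ BLMOW; edges |BLMW|=71/8, |O|=113/8
final tree: (((B:4,W:4):5/4,(L:2,M:2):13/4):71/8,O:113/8)
total length: 79/2

71/8,113/8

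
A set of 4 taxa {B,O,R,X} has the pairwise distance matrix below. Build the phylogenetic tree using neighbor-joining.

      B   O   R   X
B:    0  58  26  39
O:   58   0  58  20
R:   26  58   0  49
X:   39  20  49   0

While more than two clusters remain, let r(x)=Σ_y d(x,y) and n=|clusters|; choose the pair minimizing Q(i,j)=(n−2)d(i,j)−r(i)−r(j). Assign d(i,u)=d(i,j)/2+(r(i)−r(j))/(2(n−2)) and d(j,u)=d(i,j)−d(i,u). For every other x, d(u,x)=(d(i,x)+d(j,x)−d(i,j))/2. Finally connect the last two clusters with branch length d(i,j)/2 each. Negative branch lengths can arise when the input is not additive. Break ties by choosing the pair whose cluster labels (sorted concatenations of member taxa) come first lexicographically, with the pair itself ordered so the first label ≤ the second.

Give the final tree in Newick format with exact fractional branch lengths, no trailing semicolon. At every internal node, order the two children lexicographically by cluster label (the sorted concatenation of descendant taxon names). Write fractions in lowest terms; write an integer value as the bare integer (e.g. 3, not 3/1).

iteration 1: select B,R (d=26, Q=-204); attach at lengths (21/2, 31/2); label the merged cluster BR
  updated: d(BR,O)=45, d(BR,X)=31
iteration 2: select BR,O (d=45, Q=-96); attach at lengths (28, 17); label the merged cluster BOR
  updated: d(BOR,X)=3
iteration 3: select BOR,X (d=3); attach at lengths (3/2, 3/2); label the merged cluster BORX
final tree: (((B:21/2,R:31/2):28,O:17):3/2,X:3/2)
total length: 74

(((B:21/2,R:31/2):28,O:17):3/2,X:3/2)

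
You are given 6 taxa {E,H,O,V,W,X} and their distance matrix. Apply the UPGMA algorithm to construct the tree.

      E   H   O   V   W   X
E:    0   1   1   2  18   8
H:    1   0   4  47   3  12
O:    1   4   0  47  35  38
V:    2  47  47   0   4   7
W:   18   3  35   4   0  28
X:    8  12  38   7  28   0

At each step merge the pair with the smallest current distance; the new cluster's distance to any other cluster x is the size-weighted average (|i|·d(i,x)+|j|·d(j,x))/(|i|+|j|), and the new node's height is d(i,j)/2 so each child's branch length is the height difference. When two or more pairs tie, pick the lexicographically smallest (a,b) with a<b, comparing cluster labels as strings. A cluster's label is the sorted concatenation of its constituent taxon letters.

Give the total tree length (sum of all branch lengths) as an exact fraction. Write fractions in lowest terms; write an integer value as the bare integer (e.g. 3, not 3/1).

step 1: merge (E,H) at d=1; branch lengths E→1/2, H→1/2; new cluster EH
  updated: d(EH,O)=5/2, d(EH,V)=49/2, d(EH,W)=21/2, d(EH,X)=10
step 2: merge (EH,O) at d=5/2; branch lengths EH→3/4, O→5/4; new cluster EHO
  updated: d(EHO,V)=32, d(EHO,W)=56/3, d(EHO,X)=58/3
step 3: merge (V,W) at d=4; branch lengths V→2, W→2; new cluster VW
  updated: d(EHO,VW)=76/3, d(VW,X)=35/2
step 4: merge (VW,X) at d=35/2; branch lengths VW→27/4, X→35/4; new cluster VWX
  updated: d(EHO,VWX)=70/3
step 5: merge (EHO,VWX) at d=70/3; branch lengths EHO→125/12, VWX→35/12; new cluster EHOVWX
final tree: (((E:1/2,H:1/2):3/4,O:5/4):125/12,((V:2,W:2):27/4,X:35/4):35/12)
total length: 215/6

215/6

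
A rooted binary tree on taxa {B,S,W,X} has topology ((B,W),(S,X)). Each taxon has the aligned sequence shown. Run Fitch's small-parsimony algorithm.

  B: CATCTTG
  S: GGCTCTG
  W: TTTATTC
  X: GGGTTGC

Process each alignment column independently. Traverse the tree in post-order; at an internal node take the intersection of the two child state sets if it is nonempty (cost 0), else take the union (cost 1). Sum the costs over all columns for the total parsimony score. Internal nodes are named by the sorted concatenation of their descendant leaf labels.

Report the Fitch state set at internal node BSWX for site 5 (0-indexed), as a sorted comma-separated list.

site 0, node BW: B={C} ∪ W={T} → {C,T} (+1)
site 0, node SX: S={G} ∩ X={G} → {G} (+0)
site 0, node BSWX: BW={C,T} ∪ SX={G} → {C,G,T} (+1)
site 1, node BW: B={A} ∪ W={T} → {A,T} (+1)
site 1, node SX: S={G} ∩ X={G} → {G} (+0)
site 1, node BSWX: BW={A,T} ∪ SX={G} → {A,G,T} (+1)
site 2, node BW: B={T} ∩ W={T} → {T} (+0)
site 2, node SX: S={C} ∪ X={G} → {C,G} (+1)
site 2, node BSWX: BW={T} ∪ SX={C,G} → {C,G,T} (+1)
site 3, node BW: B={C} ∪ W={A} → {A,C} (+1)
site 3, node SX: S={T} ∩ X={T} → {T} (+0)
site 3, node BSWX: BW={A,C} ∪ SX={T} → {A,C,T} (+1)
site 4, node BW: B={T} ∩ W={T} → {T} (+0)
site 4, node SX: S={C} ∪ X={T} → {C,T} (+1)
site 4, node BSWX: BW={T} ∩ SX={C,T} → {T} (+0)
site 5, node BW: B={T} ∩ W={T} → {T} (+0)
site 5, node SX: S={T} ∪ X={G} → {G,T} (+1)
site 5, node BSWX: BW={T} ∩ SX={G,T} → {T} (+0)
site 6, node BW: B={G} ∪ W={C} → {C,G} (+1)
site 6, node SX: S={G} ∪ X={C} → {C,G} (+1)
site 6, node BSWX: BW={C,G} ∩ SX={C,G} → {C,G} (+0)
per-site changes: [2, 2, 2, 2, 1, 1, 2]; total = 12

T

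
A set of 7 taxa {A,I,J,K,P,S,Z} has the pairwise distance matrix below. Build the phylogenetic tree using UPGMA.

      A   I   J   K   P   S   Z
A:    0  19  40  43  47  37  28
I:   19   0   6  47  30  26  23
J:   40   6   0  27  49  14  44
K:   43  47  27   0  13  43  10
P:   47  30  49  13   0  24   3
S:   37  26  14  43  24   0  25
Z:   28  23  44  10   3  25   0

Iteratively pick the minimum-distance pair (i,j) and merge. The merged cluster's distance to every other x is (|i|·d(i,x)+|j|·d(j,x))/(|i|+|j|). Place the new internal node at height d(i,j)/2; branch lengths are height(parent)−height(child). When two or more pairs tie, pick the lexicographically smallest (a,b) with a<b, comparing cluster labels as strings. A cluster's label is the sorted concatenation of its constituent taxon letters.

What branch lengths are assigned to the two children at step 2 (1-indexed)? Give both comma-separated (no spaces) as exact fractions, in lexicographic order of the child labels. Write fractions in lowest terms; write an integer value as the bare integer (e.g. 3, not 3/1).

3,3

step 1: merge (P,Z) at d=3; branch lengths P→3/2, Z→3/2; new cluster PZ
  updated: d(A,PZ)=75/2, d(I,PZ)=53/2, d(J,PZ)=93/2, d(K,PZ)=23/2, d(PZ,S)=49/2
step 2: merge (I,J) at d=6; branch lengths I→3, J→3; new cluster IJ
  updated: d(A,IJ)=59/2, d(IJ,K)=37, d(IJ,PZ)=73/2, d(IJ,S)=20
step 3: merge (K,PZ) at d=23/2; branch lengths K→23/4, PZ→17/4; new cluster KPZ
  updated: d(A,KPZ)=118/3, d(IJ,KPZ)=110/3, d(KPZ,S)=92/3
step 4: merge (IJ,S) at d=20; branch lengths IJ→7, S→10; new cluster IJS
  updated: d(A,IJS)=32, d(IJS,KPZ)=104/3
step 5: merge (A,IJS) at d=32; branch lengths A→16, IJS→6; new cluster AIJS
  updated: d(AIJS,KPZ)=215/6
step 6: merge (AIJS,KPZ) at d=215/6; branch lengths AIJS→23/12, KPZ→73/6; new cluster AIJKPSZ
final tree: ((A:16,((I:3,J:3):7,S:10):6):23/12,(K:23/4,(P:3/2,Z:3/2):17/4):73/6)
total length: 865/12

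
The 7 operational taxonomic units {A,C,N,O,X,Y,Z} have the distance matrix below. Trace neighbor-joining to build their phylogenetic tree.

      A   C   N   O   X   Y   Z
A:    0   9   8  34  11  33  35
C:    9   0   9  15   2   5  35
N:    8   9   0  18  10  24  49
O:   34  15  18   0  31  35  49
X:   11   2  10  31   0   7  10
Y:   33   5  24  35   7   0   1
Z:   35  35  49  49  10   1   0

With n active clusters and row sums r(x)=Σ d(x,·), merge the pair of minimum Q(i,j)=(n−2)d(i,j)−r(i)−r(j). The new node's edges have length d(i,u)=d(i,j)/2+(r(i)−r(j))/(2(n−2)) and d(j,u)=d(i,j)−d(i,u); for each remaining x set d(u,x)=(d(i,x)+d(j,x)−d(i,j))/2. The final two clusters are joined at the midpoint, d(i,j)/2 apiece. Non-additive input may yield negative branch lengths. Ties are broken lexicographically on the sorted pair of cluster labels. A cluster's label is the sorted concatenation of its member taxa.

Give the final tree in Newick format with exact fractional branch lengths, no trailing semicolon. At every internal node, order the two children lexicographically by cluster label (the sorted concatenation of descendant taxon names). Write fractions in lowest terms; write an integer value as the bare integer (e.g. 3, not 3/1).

step 1: merge (Y,Z) at d=1, Q=-279; branch lengths Y→-69/10, Z→79/10; new cluster YZ
  updated: d(A,YZ)=67/2, d(C,YZ)=39/2, d(N,YZ)=36, d(O,YZ)=83/2, d(X,YZ)=8
step 2: merge (X,YZ) at d=8, Q=-337/2; branch lengths X→-89/16, YZ→217/16; new cluster XYZ
  updated: d(A,XYZ)=73/4, d(C,XYZ)=27/4, d(N,XYZ)=19, d(O,XYZ)=129/4
step 3: merge (A,N) at d=8, Q=-397/4; branch lengths A→157/24, N→35/24; new cluster AN
  updated: d(AN,C)=5, d(AN,O)=22, d(AN,XYZ)=117/8
step 4: merge (AN,O) at d=22, Q=-535/8; branch lengths AN→131/32, O→573/32; new cluster ANO
  updated: d(ANO,C)=-1, d(ANO,XYZ)=199/16
step 5: merge (ANO,C) at d=-1, Q=-291/16; branch lengths ANO→75/32, C→-107/32; new cluster ACNO
  updated: d(ACNO,XYZ)=323/32
step 6: merge (ACNO,XYZ) at d=323/32; branch lengths ACNO→323/64, XYZ→323/64; new cluster ACNOXYZ
final tree: ((((A:157/24,N:35/24):131/32,O:573/32):75/32,C:-107/32):323/64,(X:-89/16,(Y:-69/10,Z:79/10):217/16):323/64)
total length: 1539/32

((((A:157/24,N:35/24):131/32,O:573/32):75/32,C:-107/32):323/64,(X:-89/16,(Y:-69/10,Z:79/10):217/16):323/64)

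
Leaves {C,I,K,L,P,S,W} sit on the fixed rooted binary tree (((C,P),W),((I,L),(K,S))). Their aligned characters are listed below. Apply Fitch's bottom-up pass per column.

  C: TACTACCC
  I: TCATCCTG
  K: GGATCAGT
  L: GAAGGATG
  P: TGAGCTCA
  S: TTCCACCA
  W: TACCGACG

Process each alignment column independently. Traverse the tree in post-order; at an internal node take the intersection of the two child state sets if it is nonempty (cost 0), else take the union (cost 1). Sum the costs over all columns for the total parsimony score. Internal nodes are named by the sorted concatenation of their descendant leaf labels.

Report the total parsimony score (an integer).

27

site 0, node CP: C={T} ∩ P={T} → {T} (+0)
site 0, node CPW: CP={T} ∩ W={T} → {T} (+0)
site 0, node IL: I={T} ∪ L={G} → {G,T} (+1)
site 0, node KS: K={G} ∪ S={T} → {G,T} (+1)
site 0, node IKLS: IL={G,T} ∩ KS={G,T} → {G,T} (+0)
site 0, node CIKLPSW: CPW={T} ∩ IKLS={G,T} → {T} (+0)
site 1, node CP: C={A} ∪ P={G} → {A,G} (+1)
site 1, node CPW: CP={A,G} ∩ W={A} → {A} (+0)
site 1, node IL: I={C} ∪ L={A} → {A,C} (+1)
site 1, node KS: K={G} ∪ S={T} → {G,T} (+1)
site 1, node IKLS: IL={A,C} ∪ KS={G,T} → {A,C,G,T} (+1)
site 1, node CIKLPSW: CPW={A} ∩ IKLS={A,C,G,T} → {A} (+0)
site 2, node CP: C={C} ∪ P={A} → {A,C} (+1)
site 2, node CPW: CP={A,C} ∩ W={C} → {C} (+0)
site 2, node IL: I={A} ∩ L={A} → {A} (+0)
site 2, node KS: K={A} ∪ S={C} → {A,C} (+1)
site 2, node IKLS: IL={A} ∩ KS={A,C} → {A} (+0)
site 2, node CIKLPSW: CPW={C} ∪ IKLS={A} → {A,C} (+1)
site 3, node CP: C={T} ∪ P={G} → {G,T} (+1)
site 3, node CPW: CP={G,T} ∪ W={C} → {C,G,T} (+1)
site 3, node IL: I={T} ∪ L={G} → {G,T} (+1)
site 3, node KS: K={T} ∪ S={C} → {C,T} (+1)
site 3, node IKLS: IL={G,T} ∩ KS={C,T} → {T} (+0)
site 3, node CIKLPSW: CPW={C,G,T} ∩ IKLS={T} → {T} (+0)
site 4, node CP: C={A} ∪ P={C} → {A,C} (+1)
site 4, node CPW: CP={A,C} ∪ W={G} → {A,C,G} (+1)
site 4, node IL: I={C} ∪ L={G} → {C,G} (+1)
site 4, node KS: K={C} ∪ S={A} → {A,C} (+1)
site 4, node IKLS: IL={C,G} ∩ KS={A,C} → {C} (+0)
site 4, node CIKLPSW: CPW={A,C,G} ∩ IKLS={C} → {C} (+0)
site 5, node CP: C={C} ∪ P={T} → {C,T} (+1)
site 5, node CPW: CP={C,T} ∪ W={A} → {A,C,T} (+1)
site 5, node IL: I={C} ∪ L={A} → {A,C} (+1)
site 5, node KS: K={A} ∪ S={C} → {A,C} (+1)
site 5, node IKLS: IL={A,C} ∩ KS={A,C} → {A,C} (+0)
site 5, node CIKLPSW: CPW={A,C,T} ∩ IKLS={A,C} → {A,C} (+0)
site 6, node CP: C={C} ∩ P={C} → {C} (+0)
site 6, node CPW: CP={C} ∩ W={C} → {C} (+0)
site 6, node IL: I={T} ∩ L={T} → {T} (+0)
site 6, node KS: K={G} ∪ S={C} → {C,G} (+1)
site 6, node IKLS: IL={T} ∪ KS={C,G} → {C,G,T} (+1)
site 6, node CIKLPSW: CPW={C} ∩ IKLS={C,G,T} → {C} (+0)
site 7, node CP: C={C} ∪ P={A} → {A,C} (+1)
site 7, node CPW: CP={A,C} ∪ W={G} → {A,C,G} (+1)
site 7, node IL: I={G} ∩ L={G} → {G} (+0)
site 7, node KS: K={T} ∪ S={A} → {A,T} (+1)
site 7, node IKLS: IL={G} ∪ KS={A,T} → {A,G,T} (+1)
site 7, node CIKLPSW: CPW={A,C,G} ∩ IKLS={A,G,T} → {A,G} (+0)
per-site changes: [2, 4, 3, 4, 4, 4, 2, 4]; total = 27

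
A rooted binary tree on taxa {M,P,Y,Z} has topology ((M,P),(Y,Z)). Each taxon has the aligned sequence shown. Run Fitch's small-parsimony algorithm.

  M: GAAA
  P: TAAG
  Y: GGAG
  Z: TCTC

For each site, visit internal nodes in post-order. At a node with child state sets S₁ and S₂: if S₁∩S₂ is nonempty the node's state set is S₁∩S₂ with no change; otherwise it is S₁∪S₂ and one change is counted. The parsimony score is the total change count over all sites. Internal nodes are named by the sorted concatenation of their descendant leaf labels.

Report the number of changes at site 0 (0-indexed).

site 0, node MP: M={G} ∪ P={T} → {G,T} (+1)
site 0, node YZ: Y={G} ∪ Z={T} → {G,T} (+1)
site 0, node MPYZ: MP={G,T} ∩ YZ={G,T} → {G,T} (+0)
site 1, node MP: M={A} ∩ P={A} → {A} (+0)
site 1, node YZ: Y={G} ∪ Z={C} → {C,G} (+1)
site 1, node MPYZ: MP={A} ∪ YZ={C,G} → {A,C,G} (+1)
site 2, node MP: M={A} ∩ P={A} → {A} (+0)
site 2, node YZ: Y={A} ∪ Z={T} → {A,T} (+1)
site 2, node MPYZ: MP={A} ∩ YZ={A,T} → {A} (+0)
site 3, node MP: M={A} ∪ P={G} → {A,G} (+1)
site 3, node YZ: Y={G} ∪ Z={C} → {C,G} (+1)
site 3, node MPYZ: MP={A,G} ∩ YZ={C,G} → {G} (+0)
per-site changes: [2, 2, 1, 2]; total = 7

2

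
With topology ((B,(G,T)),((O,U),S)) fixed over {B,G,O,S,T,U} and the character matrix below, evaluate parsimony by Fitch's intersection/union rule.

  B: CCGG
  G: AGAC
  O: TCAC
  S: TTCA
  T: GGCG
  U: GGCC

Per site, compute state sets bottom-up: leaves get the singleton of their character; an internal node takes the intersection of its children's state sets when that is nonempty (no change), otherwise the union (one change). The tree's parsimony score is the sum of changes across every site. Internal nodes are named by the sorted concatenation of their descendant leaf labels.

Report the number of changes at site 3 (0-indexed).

GT@0: {A} ∪ {G} = {A,G} (union, +1)
BGT@0: {C} ∪ {A,G} = {A,C,G} (union, +1)
OU@0: {T} ∪ {G} = {G,T} (union, +1)
OSU@0: {G,T} ∩ {T} = {T} (intersection, +0)
BGOSTU@0: {A,C,G} ∪ {T} = {A,C,G,T} (union, +1)
GT@1: {G} ∩ {G} = {G} (intersection, +0)
BGT@1: {C} ∪ {G} = {C,G} (union, +1)
OU@1: {C} ∪ {G} = {C,G} (union, +1)
OSU@1: {C,G} ∪ {T} = {C,G,T} (union, +1)
BGOSTU@1: {C,G} ∩ {C,G,T} = {C,G} (intersection, +0)
GT@2: {A} ∪ {C} = {A,C} (union, +1)
BGT@2: {G} ∪ {A,C} = {A,C,G} (union, +1)
OU@2: {A} ∪ {C} = {A,C} (union, +1)
OSU@2: {A,C} ∩ {C} = {C} (intersection, +0)
BGOSTU@2: {A,C,G} ∩ {C} = {C} (intersection, +0)
GT@3: {C} ∪ {G} = {C,G} (union, +1)
BGT@3: {G} ∩ {C,G} = {G} (intersection, +0)
OU@3: {C} ∩ {C} = {C} (intersection, +0)
OSU@3: {C} ∪ {A} = {A,C} (union, +1)
BGOSTU@3: {G} ∪ {A,C} = {A,C,G} (union, +1)
per-site changes: [4, 3, 3, 3]; total = 13

3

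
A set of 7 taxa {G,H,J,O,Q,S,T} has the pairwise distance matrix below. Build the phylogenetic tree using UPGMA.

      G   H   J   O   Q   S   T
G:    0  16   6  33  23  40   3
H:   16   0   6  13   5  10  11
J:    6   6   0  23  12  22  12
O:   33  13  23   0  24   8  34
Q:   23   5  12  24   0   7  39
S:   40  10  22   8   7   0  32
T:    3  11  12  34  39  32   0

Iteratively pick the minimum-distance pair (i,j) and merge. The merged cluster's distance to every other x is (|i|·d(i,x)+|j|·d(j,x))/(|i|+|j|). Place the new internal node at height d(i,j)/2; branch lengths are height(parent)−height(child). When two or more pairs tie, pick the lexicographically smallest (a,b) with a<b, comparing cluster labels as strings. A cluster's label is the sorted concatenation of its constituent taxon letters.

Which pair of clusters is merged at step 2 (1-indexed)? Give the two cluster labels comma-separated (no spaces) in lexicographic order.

H,Q

step 1: merge (G,T) at d=3; branch lengths G→3/2, T→3/2; new cluster GT
  updated: d(GT,H)=27/2, d(GT,J)=9, d(GT,O)=67/2, d(GT,Q)=31, d(GT,S)=36
step 2: merge (H,Q) at d=5; branch lengths H→5/2, Q→5/2; new cluster HQ
  updated: d(GT,HQ)=89/4, d(HQ,J)=9, d(HQ,O)=37/2, d(HQ,S)=17/2
step 3: merge (O,S) at d=8; branch lengths O→4, S→4; new cluster OS
  updated: d(GT,OS)=139/4, d(HQ,OS)=27/2, d(J,OS)=45/2
step 4: merge (GT,J) at d=9; branch lengths GT→3, J→9/2; new cluster GJT
  updated: d(GJT,HQ)=107/6, d(GJT,OS)=92/3
step 5: merge (HQ,OS) at d=27/2; branch lengths HQ→17/4, OS→11/4; new cluster HOQS
  updated: d(GJT,HOQS)=97/4
step 6: merge (GJT,HOQS) at d=97/4; branch lengths GJT→61/8, HOQS→43/8; new cluster GHJOQST
final tree: (((G:3/2,T:3/2):3,J:9/2):61/8,((H:5/2,Q:5/2):17/4,(O:4,S:4):11/4):43/8)
total length: 87/2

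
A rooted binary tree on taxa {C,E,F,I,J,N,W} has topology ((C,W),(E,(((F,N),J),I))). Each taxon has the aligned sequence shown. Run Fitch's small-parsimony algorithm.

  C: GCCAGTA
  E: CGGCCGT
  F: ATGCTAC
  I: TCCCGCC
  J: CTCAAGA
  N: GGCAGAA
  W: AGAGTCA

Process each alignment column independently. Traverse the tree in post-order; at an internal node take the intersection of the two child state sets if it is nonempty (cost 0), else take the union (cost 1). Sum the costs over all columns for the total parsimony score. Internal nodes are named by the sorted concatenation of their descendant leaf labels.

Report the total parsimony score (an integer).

27

CW@0: {G} ∪ {A} = {A,G} (union, +1)
FN@0: {A} ∪ {G} = {A,G} (union, +1)
FJN@0: {A,G} ∪ {C} = {A,C,G} (union, +1)
FIJN@0: {A,C,G} ∪ {T} = {A,C,G,T} (union, +1)
EFIJN@0: {C} ∩ {A,C,G,T} = {C} (intersection, +0)
CEFIJNW@0: {A,G} ∪ {C} = {A,C,G} (union, +1)
CW@1: {C} ∪ {G} = {C,G} (union, +1)
FN@1: {T} ∪ {G} = {G,T} (union, +1)
FJN@1: {G,T} ∩ {T} = {T} (intersection, +0)
FIJN@1: {T} ∪ {C} = {C,T} (union, +1)
EFIJN@1: {G} ∪ {C,T} = {C,G,T} (union, +1)
CEFIJNW@1: {C,G} ∩ {C,G,T} = {C,G} (intersection, +0)
CW@2: {C} ∪ {A} = {A,C} (union, +1)
FN@2: {G} ∪ {C} = {C,G} (union, +1)
FJN@2: {C,G} ∩ {C} = {C} (intersection, +0)
FIJN@2: {C} ∩ {C} = {C} (intersection, +0)
EFIJN@2: {G} ∪ {C} = {C,G} (union, +1)
CEFIJNW@2: {A,C} ∩ {C,G} = {C} (intersection, +0)
CW@3: {A} ∪ {G} = {A,G} (union, +1)
FN@3: {C} ∪ {A} = {A,C} (union, +1)
FJN@3: {A,C} ∩ {A} = {A} (intersection, +0)
FIJN@3: {A} ∪ {C} = {A,C} (union, +1)
EFIJN@3: {C} ∩ {A,C} = {C} (intersection, +0)
CEFIJNW@3: {A,G} ∪ {C} = {A,C,G} (union, +1)
CW@4: {G} ∪ {T} = {G,T} (union, +1)
FN@4: {T} ∪ {G} = {G,T} (union, +1)
FJN@4: {G,T} ∪ {A} = {A,G,T} (union, +1)
FIJN@4: {A,G,T} ∩ {G} = {G} (intersection, +0)
EFIJN@4: {C} ∪ {G} = {C,G} (union, +1)
CEFIJNW@4: {G,T} ∩ {C,G} = {G} (intersection, +0)
CW@5: {T} ∪ {C} = {C,T} (union, +1)
FN@5: {A} ∩ {A} = {A} (intersection, +0)
FJN@5: {A} ∪ {G} = {A,G} (union, +1)
FIJN@5: {A,G} ∪ {C} = {A,C,G} (union, +1)
EFIJN@5: {G} ∩ {A,C,G} = {G} (intersection, +0)
CEFIJNW@5: {C,T} ∪ {G} = {C,G,T} (union, +1)
CW@6: {A} ∩ {A} = {A} (intersection, +0)
FN@6: {C} ∪ {A} = {A,C} (union, +1)
FJN@6: {A,C} ∩ {A} = {A} (intersection, +0)
FIJN@6: {A} ∪ {C} = {A,C} (union, +1)
EFIJN@6: {T} ∪ {A,C} = {A,C,T} (union, +1)
CEFIJNW@6: {A} ∩ {A,C,T} = {A} (intersection, +0)
per-site changes: [5, 4, 3, 4, 4, 4, 3]; total = 27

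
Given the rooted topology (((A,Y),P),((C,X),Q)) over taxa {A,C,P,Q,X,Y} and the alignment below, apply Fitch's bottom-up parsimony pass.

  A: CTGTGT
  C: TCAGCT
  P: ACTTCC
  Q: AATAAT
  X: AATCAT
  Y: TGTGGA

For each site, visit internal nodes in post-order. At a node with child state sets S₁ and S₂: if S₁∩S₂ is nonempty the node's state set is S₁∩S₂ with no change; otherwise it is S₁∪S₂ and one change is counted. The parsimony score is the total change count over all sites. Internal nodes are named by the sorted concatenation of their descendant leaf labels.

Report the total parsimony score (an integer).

18

site 0, node AY: A={C} ∪ Y={T} → {C,T} (+1)
site 0, node APY: AY={C,T} ∪ P={A} → {A,C,T} (+1)
site 0, node CX: C={T} ∪ X={A} → {A,T} (+1)
site 0, node CQX: CX={A,T} ∩ Q={A} → {A} (+0)
site 0, node ACPQXY: APY={A,C,T} ∩ CQX={A} → {A} (+0)
site 1, node AY: A={T} ∪ Y={G} → {G,T} (+1)
site 1, node APY: AY={G,T} ∪ P={C} → {C,G,T} (+1)
site 1, node CX: C={C} ∪ X={A} → {A,C} (+1)
site 1, node CQX: CX={A,C} ∩ Q={A} → {A} (+0)
site 1, node ACPQXY: APY={C,G,T} ∪ CQX={A} → {A,C,G,T} (+1)
site 2, node AY: A={G} ∪ Y={T} → {G,T} (+1)
site 2, node APY: AY={G,T} ∩ P={T} → {T} (+0)
site 2, node CX: C={A} ∪ X={T} → {A,T} (+1)
site 2, node CQX: CX={A,T} ∩ Q={T} → {T} (+0)
site 2, node ACPQXY: APY={T} ∩ CQX={T} → {T} (+0)
site 3, node AY: A={T} ∪ Y={G} → {G,T} (+1)
site 3, node APY: AY={G,T} ∩ P={T} → {T} (+0)
site 3, node CX: C={G} ∪ X={C} → {C,G} (+1)
site 3, node CQX: CX={C,G} ∪ Q={A} → {A,C,G} (+1)
site 3, node ACPQXY: APY={T} ∪ CQX={A,C,G} → {A,C,G,T} (+1)
site 4, node AY: A={G} ∩ Y={G} → {G} (+0)
site 4, node APY: AY={G} ∪ P={C} → {C,G} (+1)
site 4, node CX: C={C} ∪ X={A} → {A,C} (+1)
site 4, node CQX: CX={A,C} ∩ Q={A} → {A} (+0)
site 4, node ACPQXY: APY={C,G} ∪ CQX={A} → {A,C,G} (+1)
site 5, node AY: A={T} ∪ Y={A} → {A,T} (+1)
site 5, node APY: AY={A,T} ∪ P={C} → {A,C,T} (+1)
site 5, node CX: C={T} ∩ X={T} → {T} (+0)
site 5, node CQX: CX={T} ∩ Q={T} → {T} (+0)
site 5, node ACPQXY: APY={A,C,T} ∩ CQX={T} → {T} (+0)
per-site changes: [3, 4, 2, 4, 3, 2]; total = 18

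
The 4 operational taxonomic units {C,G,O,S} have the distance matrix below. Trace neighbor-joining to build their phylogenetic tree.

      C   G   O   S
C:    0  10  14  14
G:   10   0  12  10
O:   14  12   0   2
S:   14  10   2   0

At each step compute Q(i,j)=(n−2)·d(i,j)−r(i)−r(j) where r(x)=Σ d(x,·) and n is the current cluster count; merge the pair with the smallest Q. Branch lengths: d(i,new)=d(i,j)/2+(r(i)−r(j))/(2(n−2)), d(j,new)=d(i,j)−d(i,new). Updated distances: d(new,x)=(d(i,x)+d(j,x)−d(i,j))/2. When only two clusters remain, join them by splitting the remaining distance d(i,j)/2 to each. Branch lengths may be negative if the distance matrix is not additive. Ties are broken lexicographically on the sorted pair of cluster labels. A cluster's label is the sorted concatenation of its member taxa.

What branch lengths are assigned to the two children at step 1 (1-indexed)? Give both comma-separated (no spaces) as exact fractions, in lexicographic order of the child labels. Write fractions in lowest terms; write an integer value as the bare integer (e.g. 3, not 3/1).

iteration 1: select C,G (d=10, Q=-50); attach at lengths (13/2, 7/2); label the merged cluster CG
  updated: d(CG,O)=8, d(CG,S)=7
iteration 2: select CG,O (d=8, Q=-17); attach at lengths (13/2, 3/2); label the merged cluster CGO
  updated: d(CGO,S)=1/2
iteration 3: select CGO,S (d=1/2); attach at lengths (1/4, 1/4); label the merged cluster CGOS
final tree: (((C:13/2,G:7/2):13/2,O:3/2):1/4,S:1/4)
total length: 37/2

13/2,7/2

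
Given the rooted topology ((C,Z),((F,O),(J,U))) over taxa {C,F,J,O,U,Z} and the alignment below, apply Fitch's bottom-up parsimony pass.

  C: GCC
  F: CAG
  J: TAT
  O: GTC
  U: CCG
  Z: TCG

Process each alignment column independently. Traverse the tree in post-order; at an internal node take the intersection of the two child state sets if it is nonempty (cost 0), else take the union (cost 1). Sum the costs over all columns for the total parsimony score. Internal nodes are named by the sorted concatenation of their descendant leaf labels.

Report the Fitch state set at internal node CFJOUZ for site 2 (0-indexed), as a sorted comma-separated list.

[col 0] CZ: children C:{G}, Z:{T} ∪→ {G,T}; cost 1
[col 0] FO: children F:{C}, O:{G} ∪→ {C,G}; cost 1
[col 0] JU: children J:{T}, U:{C} ∪→ {C,T}; cost 1
[col 0] FJOU: children FO:{C,G}, JU:{C,T} ∩→ {C}; cost 0
[col 0] CFJOUZ: children CZ:{G,T}, FJOU:{C} ∪→ {C,G,T}; cost 1
[col 1] CZ: children C:{C}, Z:{C} ∩→ {C}; cost 0
[col 1] FO: children F:{A}, O:{T} ∪→ {A,T}; cost 1
[col 1] JU: children J:{A}, U:{C} ∪→ {A,C}; cost 1
[col 1] FJOU: children FO:{A,T}, JU:{A,C} ∩→ {A}; cost 0
[col 1] CFJOUZ: children CZ:{C}, FJOU:{A} ∪→ {A,C}; cost 1
[col 2] CZ: children C:{C}, Z:{G} ∪→ {C,G}; cost 1
[col 2] FO: children F:{G}, O:{C} ∪→ {C,G}; cost 1
[col 2] JU: children J:{T}, U:{G} ∪→ {G,T}; cost 1
[col 2] FJOU: children FO:{C,G}, JU:{G,T} ∩→ {G}; cost 0
[col 2] CFJOUZ: children CZ:{C,G}, FJOU:{G} ∩→ {G}; cost 0
per-site changes: [4, 3, 3]; total = 10

G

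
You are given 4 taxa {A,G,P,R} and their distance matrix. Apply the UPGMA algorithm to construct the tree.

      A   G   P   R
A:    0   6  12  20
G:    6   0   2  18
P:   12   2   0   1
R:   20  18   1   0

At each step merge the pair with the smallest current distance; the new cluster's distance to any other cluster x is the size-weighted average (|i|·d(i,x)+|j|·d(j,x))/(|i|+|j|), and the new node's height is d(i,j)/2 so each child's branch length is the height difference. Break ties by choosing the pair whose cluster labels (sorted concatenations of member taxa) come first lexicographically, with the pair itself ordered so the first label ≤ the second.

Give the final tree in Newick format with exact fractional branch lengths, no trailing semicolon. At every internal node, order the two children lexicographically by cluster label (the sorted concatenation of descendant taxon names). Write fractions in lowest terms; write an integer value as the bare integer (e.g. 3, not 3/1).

step 1: merge (P,R) at d=1; branch lengths P→1/2, R→1/2; new cluster PR
  updated: d(A,PR)=16, d(G,PR)=10
step 2: merge (A,G) at d=6; branch lengths A→3, G→3; new cluster AG
  updated: d(AG,PR)=13
step 3: merge (AG,PR) at d=13; branch lengths AG→7/2, PR→6; new cluster AGPR
final tree: ((A:3,G:3):7/2,(P:1/2,R:1/2):6)
total length: 33/2

((A:3,G:3):7/2,(P:1/2,R:1/2):6)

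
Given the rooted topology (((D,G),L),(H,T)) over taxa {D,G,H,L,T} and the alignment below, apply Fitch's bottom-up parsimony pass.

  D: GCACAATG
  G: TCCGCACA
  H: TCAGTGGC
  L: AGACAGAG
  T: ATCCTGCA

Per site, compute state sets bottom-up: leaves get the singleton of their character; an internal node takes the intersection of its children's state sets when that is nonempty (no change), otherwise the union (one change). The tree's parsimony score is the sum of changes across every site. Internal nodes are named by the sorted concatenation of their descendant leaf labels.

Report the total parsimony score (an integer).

18

site 0, node DG: D={G} ∪ G={T} → {G,T} (+1)
site 0, node DGL: DG={G,T} ∪ L={A} → {A,G,T} (+1)
site 0, node HT: H={T} ∪ T={A} → {A,T} (+1)
site 0, node DGHLT: DGL={A,G,T} ∩ HT={A,T} → {A,T} (+0)
site 1, node DG: D={C} ∩ G={C} → {C} (+0)
site 1, node DGL: DG={C} ∪ L={G} → {C,G} (+1)
site 1, node HT: H={C} ∪ T={T} → {C,T} (+1)
site 1, node DGHLT: DGL={C,G} ∩ HT={C,T} → {C} (+0)
site 2, node DG: D={A} ∪ G={C} → {A,C} (+1)
site 2, node DGL: DG={A,C} ∩ L={A} → {A} (+0)
site 2, node HT: H={A} ∪ T={C} → {A,C} (+1)
site 2, node DGHLT: DGL={A} ∩ HT={A,C} → {A} (+0)
site 3, node DG: D={C} ∪ G={G} → {C,G} (+1)
site 3, node DGL: DG={C,G} ∩ L={C} → {C} (+0)
site 3, node HT: H={G} ∪ T={C} → {C,G} (+1)
site 3, node DGHLT: DGL={C} ∩ HT={C,G} → {C} (+0)
site 4, node DG: D={A} ∪ G={C} → {A,C} (+1)
site 4, node DGL: DG={A,C} ∩ L={A} → {A} (+0)
site 4, node HT: H={T} ∩ T={T} → {T} (+0)
site 4, node DGHLT: DGL={A} ∪ HT={T} → {A,T} (+1)
site 5, node DG: D={A} ∩ G={A} → {A} (+0)
site 5, node DGL: DG={A} ∪ L={G} → {A,G} (+1)
site 5, node HT: H={G} ∩ T={G} → {G} (+0)
site 5, node DGHLT: DGL={A,G} ∩ HT={G} → {G} (+0)
site 6, node DG: D={T} ∪ G={C} → {C,T} (+1)
site 6, node DGL: DG={C,T} ∪ L={A} → {A,C,T} (+1)
site 6, node HT: H={G} ∪ T={C} → {C,G} (+1)
site 6, node DGHLT: DGL={A,C,T} ∩ HT={C,G} → {C} (+0)
site 7, node DG: D={G} ∪ G={A} → {A,G} (+1)
site 7, node DGL: DG={A,G} ∩ L={G} → {G} (+0)
site 7, node HT: H={C} ∪ T={A} → {A,C} (+1)
site 7, node DGHLT: DGL={G} ∪ HT={A,C} → {A,C,G} (+1)
per-site changes: [3, 2, 2, 2, 2, 1, 3, 3]; total = 18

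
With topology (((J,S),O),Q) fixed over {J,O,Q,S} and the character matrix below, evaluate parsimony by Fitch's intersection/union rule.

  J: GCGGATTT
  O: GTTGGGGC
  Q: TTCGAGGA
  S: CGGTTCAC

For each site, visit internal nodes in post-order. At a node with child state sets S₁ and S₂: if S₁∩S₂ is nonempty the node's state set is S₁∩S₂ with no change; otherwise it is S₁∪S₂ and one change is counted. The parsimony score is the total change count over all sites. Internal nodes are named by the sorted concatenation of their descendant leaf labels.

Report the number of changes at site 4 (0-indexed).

JS@0: {G} ∪ {C} = {C,G} (union, +1)
JOS@0: {C,G} ∩ {G} = {G} (intersection, +0)
JOQS@0: {G} ∪ {T} = {G,T} (union, +1)
JS@1: {C} ∪ {G} = {C,G} (union, +1)
JOS@1: {C,G} ∪ {T} = {C,G,T} (union, +1)
JOQS@1: {C,G,T} ∩ {T} = {T} (intersection, +0)
JS@2: {G} ∩ {G} = {G} (intersection, +0)
JOS@2: {G} ∪ {T} = {G,T} (union, +1)
JOQS@2: {G,T} ∪ {C} = {C,G,T} (union, +1)
JS@3: {G} ∪ {T} = {G,T} (union, +1)
JOS@3: {G,T} ∩ {G} = {G} (intersection, +0)
JOQS@3: {G} ∩ {G} = {G} (intersection, +0)
JS@4: {A} ∪ {T} = {A,T} (union, +1)
JOS@4: {A,T} ∪ {G} = {A,G,T} (union, +1)
JOQS@4: {A,G,T} ∩ {A} = {A} (intersection, +0)
JS@5: {T} ∪ {C} = {C,T} (union, +1)
JOS@5: {C,T} ∪ {G} = {C,G,T} (union, +1)
JOQS@5: {C,G,T} ∩ {G} = {G} (intersection, +0)
JS@6: {T} ∪ {A} = {A,T} (union, +1)
JOS@6: {A,T} ∪ {G} = {A,G,T} (union, +1)
JOQS@6: {A,G,T} ∩ {G} = {G} (intersection, +0)
JS@7: {T} ∪ {C} = {C,T} (union, +1)
JOS@7: {C,T} ∩ {C} = {C} (intersection, +0)
JOQS@7: {C} ∪ {A} = {A,C} (union, +1)
per-site changes: [2, 2, 2, 1, 2, 2, 2, 2]; total = 15

2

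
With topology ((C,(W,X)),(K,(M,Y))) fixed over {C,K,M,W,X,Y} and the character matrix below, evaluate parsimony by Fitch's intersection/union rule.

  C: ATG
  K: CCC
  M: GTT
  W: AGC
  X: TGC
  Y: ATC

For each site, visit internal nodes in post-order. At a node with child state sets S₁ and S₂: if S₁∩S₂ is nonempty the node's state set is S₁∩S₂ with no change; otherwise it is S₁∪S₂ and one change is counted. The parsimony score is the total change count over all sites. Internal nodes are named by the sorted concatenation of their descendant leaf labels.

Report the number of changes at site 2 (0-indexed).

site 0, node WX: W={A} ∪ X={T} → {A,T} (+1)
site 0, node CWX: C={A} ∩ WX={A,T} → {A} (+0)
site 0, node MY: M={G} ∪ Y={A} → {A,G} (+1)
site 0, node KMY: K={C} ∪ MY={A,G} → {A,C,G} (+1)
site 0, node CKMWXY: CWX={A} ∩ KMY={A,C,G} → {A} (+0)
site 1, node WX: W={G} ∩ X={G} → {G} (+0)
site 1, node CWX: C={T} ∪ WX={G} → {G,T} (+1)
site 1, node MY: M={T} ∩ Y={T} → {T} (+0)
site 1, node KMY: K={C} ∪ MY={T} → {C,T} (+1)
site 1, node CKMWXY: CWX={G,T} ∩ KMY={C,T} → {T} (+0)
site 2, node WX: W={C} ∩ X={C} → {C} (+0)
site 2, node CWX: C={G} ∪ WX={C} → {C,G} (+1)
site 2, node MY: M={T} ∪ Y={C} → {C,T} (+1)
site 2, node KMY: K={C} ∩ MY={C,T} → {C} (+0)
site 2, node CKMWXY: CWX={C,G} ∩ KMY={C} → {C} (+0)
per-site changes: [3, 2, 2]; total = 7

2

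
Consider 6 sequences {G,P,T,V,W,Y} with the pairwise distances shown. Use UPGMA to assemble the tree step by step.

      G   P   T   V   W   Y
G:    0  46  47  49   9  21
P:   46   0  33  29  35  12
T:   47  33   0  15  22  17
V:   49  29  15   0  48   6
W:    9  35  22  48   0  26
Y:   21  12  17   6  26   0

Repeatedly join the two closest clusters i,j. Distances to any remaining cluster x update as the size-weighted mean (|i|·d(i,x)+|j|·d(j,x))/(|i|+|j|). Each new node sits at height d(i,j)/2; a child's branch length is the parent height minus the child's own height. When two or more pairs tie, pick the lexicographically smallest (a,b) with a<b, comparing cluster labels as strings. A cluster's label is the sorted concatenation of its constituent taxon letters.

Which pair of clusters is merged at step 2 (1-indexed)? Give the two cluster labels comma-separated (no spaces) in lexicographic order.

G,W

iteration 1: select V,Y (d=6); attach at lengths (3, 3); label the merged cluster VY
  updated: d(G,VY)=35, d(P,VY)=41/2, d(T,VY)=16, d(VY,W)=37
iteration 2: select G,W (d=9); attach at lengths (9/2, 9/2); label the merged cluster GW
  updated: d(GW,P)=81/2, d(GW,T)=69/2, d(GW,VY)=36
iteration 3: select T,VY (d=16); attach at lengths (8, 5); label the merged cluster TVY
  updated: d(GW,TVY)=71/2, d(P,TVY)=74/3
iteration 4: select P,TVY (d=74/3); attach at lengths (37/3, 13/3); label the merged cluster PTVY
  updated: d(GW,PTVY)=147/4
iteration 5: select GW,PTVY (d=147/4); attach at lengths (111/8, 145/24); label the merged cluster GPTVWY
final tree: ((G:9/2,W:9/2):111/8,(P:37/3,(T:8,(V:3,Y:3):5):13/3):145/24)
total length: 775/12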